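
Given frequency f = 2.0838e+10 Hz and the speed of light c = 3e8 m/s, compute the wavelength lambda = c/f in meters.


lambda = c / f = 3.0000e+08 / 2.0838e+10 = 0.01440 m

0.01440 m


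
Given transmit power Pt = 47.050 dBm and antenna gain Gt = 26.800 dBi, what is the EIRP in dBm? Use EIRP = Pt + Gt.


EIRP = Pt + Gt = 47.050 + 26.800 = 73.85 dBm

73.85 dBm


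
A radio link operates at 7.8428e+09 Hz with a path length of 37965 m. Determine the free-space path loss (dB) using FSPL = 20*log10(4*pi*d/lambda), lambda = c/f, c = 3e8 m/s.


lambda = c / f = 3.0000e+08 / 7.8428e+09 = 0.03825164 m
FSPL = 20 * log10(4*pi*37965/0.03825164) = 141.9 dB

141.9 dB


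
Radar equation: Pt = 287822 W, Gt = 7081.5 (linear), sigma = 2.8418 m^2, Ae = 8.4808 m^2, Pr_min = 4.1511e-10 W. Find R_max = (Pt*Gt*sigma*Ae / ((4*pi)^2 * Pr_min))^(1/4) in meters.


R^4 = 287822*7081.5*2.8418*8.4808 / ((4*pi)^2 * 4.1511e-10) = 7.493706e+17
R_max = 7.493706e+17^0.25 = 29422 m

29422 m


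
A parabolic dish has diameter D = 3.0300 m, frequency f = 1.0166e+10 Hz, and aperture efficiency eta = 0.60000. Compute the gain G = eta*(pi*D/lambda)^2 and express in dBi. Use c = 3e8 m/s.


lambda = c / f = 3.0000e+08 / 1.0166e+10 = 0.02951013 m
G_linear = 0.60000 * (pi * 3.0300 / 0.02951013)^2 = 62430.10
G_dBi = 10 * log10(62430.10) = 47.95 dBi

47.95 dBi


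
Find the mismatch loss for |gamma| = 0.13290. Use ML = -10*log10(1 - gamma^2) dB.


ML = -10 * log10(1 - 0.13290^2) = -10 * log10(0.98233759) = 0.07739 dB

0.07739 dB


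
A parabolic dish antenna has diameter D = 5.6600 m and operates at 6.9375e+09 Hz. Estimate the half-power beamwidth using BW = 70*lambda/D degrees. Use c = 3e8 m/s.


lambda = c / f = 3.0000e+08 / 6.9375e+09 = 0.04324324 m
BW = 70 * 0.04324324 / 5.6600 = 0.5348 deg

0.5348 deg


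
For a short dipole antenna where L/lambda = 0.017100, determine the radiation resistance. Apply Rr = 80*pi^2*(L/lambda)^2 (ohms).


Rr = 80 * pi^2 * (0.017100)^2 = 80 * 9.869604 * 2.924100e-04 = 0.2309 ohm

0.2309 ohm


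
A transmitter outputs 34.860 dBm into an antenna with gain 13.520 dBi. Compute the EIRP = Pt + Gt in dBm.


EIRP = Pt + Gt = 34.860 + 13.520 = 48.38 dBm

48.38 dBm


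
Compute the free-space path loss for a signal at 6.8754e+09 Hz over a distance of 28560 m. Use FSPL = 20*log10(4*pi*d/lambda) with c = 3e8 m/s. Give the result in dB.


lambda = c / f = 3.0000e+08 / 6.8754e+09 = 0.04363382 m
FSPL = 20 * log10(4*pi*28560/0.04363382) = 138.3 dB

138.3 dB


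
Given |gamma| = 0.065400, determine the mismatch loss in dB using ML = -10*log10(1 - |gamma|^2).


ML = -10 * log10(1 - 0.065400^2) = -10 * log10(0.99572284) = 0.01862 dB

0.01862 dB


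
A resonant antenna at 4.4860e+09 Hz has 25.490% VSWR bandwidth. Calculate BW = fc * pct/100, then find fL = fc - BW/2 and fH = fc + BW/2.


BW = 4.4860e+09 * 25.490/100 = 1.143481e+09 Hz
fL = 4.4860e+09 - 1.143481e+09/2 = 3.914e+09 Hz
fH = 4.4860e+09 + 1.143481e+09/2 = 5.058e+09 Hz

BW=1.143e+09 Hz, fL=3.914e+09 Hz, fH=5.058e+09 Hz


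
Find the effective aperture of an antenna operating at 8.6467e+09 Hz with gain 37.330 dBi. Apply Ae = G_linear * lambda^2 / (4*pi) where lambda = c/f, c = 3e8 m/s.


lambda = c / f = 3.0000e+08 / 8.6467e+09 = 0.03469532 m
G_linear = 10^(37.330/10) = 5407.543
Ae = G_linear * lambda^2 / (4*pi) = 5407.543 * 0.03469532^2 / (4*pi) = 0.5180 m^2

0.5180 m^2


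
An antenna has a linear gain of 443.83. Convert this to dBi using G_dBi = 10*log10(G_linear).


G_dBi = 10 * log10(443.83) = 26.47 dBi

26.47 dBi


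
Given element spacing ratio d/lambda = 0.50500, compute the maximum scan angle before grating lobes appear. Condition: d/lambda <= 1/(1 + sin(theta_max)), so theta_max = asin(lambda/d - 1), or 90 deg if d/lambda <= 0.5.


lambda/d - 1 = 1/0.50500 - 1 = 0.9801980
theta_max = asin(0.9801980) = 78.58 deg

78.58 deg


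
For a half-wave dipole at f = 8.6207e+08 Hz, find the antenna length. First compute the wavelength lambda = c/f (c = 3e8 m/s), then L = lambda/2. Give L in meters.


lambda = c / f = 3.0000e+08 / 8.6207e+08 = 0.3479996 m
L = lambda / 2 = 0.3479996 / 2 = 0.1740 m

0.1740 m


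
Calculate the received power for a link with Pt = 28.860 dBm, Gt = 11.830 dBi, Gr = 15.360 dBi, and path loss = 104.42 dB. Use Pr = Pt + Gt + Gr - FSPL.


Pr = 28.860 + 11.830 + 15.360 - 104.42 = -48.37 dBm

-48.37 dBm


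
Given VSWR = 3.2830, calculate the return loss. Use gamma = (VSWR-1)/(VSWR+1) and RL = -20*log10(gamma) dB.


gamma = (3.2830 - 1) / (3.2830 + 1) = 0.5330376
RL = -20 * log10(0.5330376) = 5.465 dB

5.465 dB


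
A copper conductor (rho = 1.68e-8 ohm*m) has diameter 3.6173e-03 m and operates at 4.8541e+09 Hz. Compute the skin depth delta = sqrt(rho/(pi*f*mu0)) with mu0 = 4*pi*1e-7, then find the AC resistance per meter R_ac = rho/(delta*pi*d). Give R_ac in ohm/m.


delta = sqrt(1.68e-8 / (pi * 4.8541e+09 * 4*pi*1e-7)) = 9.363116e-07 m
R_ac = 1.68e-8 / (9.363116e-07 * pi * 3.6173e-03) = 1.579 ohm/m

1.579 ohm/m


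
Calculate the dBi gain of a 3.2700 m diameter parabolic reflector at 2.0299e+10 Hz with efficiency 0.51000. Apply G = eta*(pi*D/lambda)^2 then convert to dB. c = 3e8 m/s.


lambda = c / f = 3.0000e+08 / 2.0299e+10 = 0.01477905 m
G_linear = 0.51000 * (pi * 3.2700 / 0.01477905)^2 = 246418.0
G_dBi = 10 * log10(246418.0) = 53.92 dBi

53.92 dBi


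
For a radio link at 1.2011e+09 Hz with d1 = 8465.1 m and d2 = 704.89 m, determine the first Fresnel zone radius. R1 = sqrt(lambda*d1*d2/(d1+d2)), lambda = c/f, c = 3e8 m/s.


lambda = c / f = 3.0000e+08 / 1.2011e+09 = 0.2497710 m
R1 = sqrt(0.2497710 * 8465.1 * 704.89 / (8465.1 + 704.89)) = 12.75 m

12.75 m


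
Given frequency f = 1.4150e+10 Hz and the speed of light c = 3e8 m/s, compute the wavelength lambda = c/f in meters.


lambda = c / f = 3.0000e+08 / 1.4150e+10 = 0.02120 m

0.02120 m


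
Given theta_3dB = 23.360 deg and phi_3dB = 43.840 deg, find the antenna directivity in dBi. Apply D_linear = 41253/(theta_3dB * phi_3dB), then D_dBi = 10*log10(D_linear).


D_linear = 41253 / (23.360 * 43.840) = 40.28210
D_dBi = 10 * log10(40.28210) = 16.05 dBi

16.05 dBi


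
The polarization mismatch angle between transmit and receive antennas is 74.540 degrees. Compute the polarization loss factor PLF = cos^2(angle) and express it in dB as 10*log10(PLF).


PLF_linear = cos^2(74.540 deg) = 0.07105720
PLF_dB = 10 * log10(0.07105720) = -11.48 dB

-11.48 dB


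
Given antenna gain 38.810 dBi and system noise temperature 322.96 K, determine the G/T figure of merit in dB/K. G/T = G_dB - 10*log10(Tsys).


G/T = 38.810 - 10*log10(322.96) = 38.810 - 25.09149 = 13.72 dB/K

13.72 dB/K


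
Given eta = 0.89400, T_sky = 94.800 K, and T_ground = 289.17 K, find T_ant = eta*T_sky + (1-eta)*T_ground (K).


T_ant = 0.89400 * 94.800 + (1 - 0.89400) * 289.17 = 115.4 K

115.4 K


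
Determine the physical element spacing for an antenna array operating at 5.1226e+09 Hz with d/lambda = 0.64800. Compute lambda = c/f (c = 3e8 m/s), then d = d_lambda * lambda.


lambda = c / f = 3.0000e+08 / 5.1226e+09 = 0.05856401 m
d = 0.64800 * 0.05856401 = 0.03795 m

0.03795 m


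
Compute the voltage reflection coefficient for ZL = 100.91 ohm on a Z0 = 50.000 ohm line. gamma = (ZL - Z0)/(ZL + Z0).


gamma = (100.91 - 50.000) / (100.91 + 50.000) = 0.3374

0.3374


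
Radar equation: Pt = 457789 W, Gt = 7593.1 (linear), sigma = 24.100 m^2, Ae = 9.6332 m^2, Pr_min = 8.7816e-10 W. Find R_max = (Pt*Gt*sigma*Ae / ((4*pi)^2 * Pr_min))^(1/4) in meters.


R^4 = 457789*7593.1*24.100*9.6332 / ((4*pi)^2 * 8.7816e-10) = 5.819407e+18
R_max = 5.819407e+18^0.25 = 49116 m

49116 m


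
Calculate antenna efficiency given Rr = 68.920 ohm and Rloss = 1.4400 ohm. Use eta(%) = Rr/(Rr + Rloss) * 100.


eta = 68.920 / (68.920 + 1.4400) * 100 = 97.95%

97.95%


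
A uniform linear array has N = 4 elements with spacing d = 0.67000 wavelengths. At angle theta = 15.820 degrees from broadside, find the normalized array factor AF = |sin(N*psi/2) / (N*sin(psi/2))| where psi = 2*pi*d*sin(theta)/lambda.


psi = 2*pi*0.67000*sin(15.820 deg) = 1.147641 rad
AF = |sin(4*1.147641/2) / (4*sin(1.147641/2))| = 0.3449

0.3449


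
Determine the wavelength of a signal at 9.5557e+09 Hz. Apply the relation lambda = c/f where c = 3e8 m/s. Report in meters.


lambda = c / f = 3.0000e+08 / 9.5557e+09 = 0.03139 m

0.03139 m


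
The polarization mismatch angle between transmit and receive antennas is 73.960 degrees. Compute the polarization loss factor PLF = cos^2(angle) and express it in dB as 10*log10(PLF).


PLF_linear = cos^2(73.960 deg) = 0.07634632
PLF_dB = 10 * log10(0.07634632) = -11.17 dB

-11.17 dB


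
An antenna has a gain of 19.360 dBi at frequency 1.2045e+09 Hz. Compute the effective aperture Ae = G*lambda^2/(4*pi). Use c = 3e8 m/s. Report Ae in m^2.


lambda = c / f = 3.0000e+08 / 1.2045e+09 = 0.2490660 m
G_linear = 10^(19.360/10) = 86.29785
Ae = G_linear * lambda^2 / (4*pi) = 86.29785 * 0.2490660^2 / (4*pi) = 0.4260 m^2

0.4260 m^2


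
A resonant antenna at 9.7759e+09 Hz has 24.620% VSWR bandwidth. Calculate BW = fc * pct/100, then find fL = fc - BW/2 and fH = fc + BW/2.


BW = 9.7759e+09 * 24.620/100 = 2.406827e+09 Hz
fL = 9.7759e+09 - 2.406827e+09/2 = 8.572e+09 Hz
fH = 9.7759e+09 + 2.406827e+09/2 = 1.098e+10 Hz

BW=2.407e+09 Hz, fL=8.572e+09 Hz, fH=1.098e+10 Hz


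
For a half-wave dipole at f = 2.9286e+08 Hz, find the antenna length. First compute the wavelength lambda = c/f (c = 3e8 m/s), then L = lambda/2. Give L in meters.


lambda = c / f = 3.0000e+08 / 2.9286e+08 = 1.024380 m
L = lambda / 2 = 1.024380 / 2 = 0.5122 m

0.5122 m


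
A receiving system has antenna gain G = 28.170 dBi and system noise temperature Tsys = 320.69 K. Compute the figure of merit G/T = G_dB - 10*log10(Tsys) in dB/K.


G/T = 28.170 - 10*log10(320.69) = 28.170 - 25.06085 = 3.109 dB/K

3.109 dB/K


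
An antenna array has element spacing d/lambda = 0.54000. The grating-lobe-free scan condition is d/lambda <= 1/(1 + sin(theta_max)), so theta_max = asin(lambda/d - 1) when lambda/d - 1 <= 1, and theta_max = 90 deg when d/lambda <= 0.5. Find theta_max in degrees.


lambda/d - 1 = 1/0.54000 - 1 = 0.8518519
theta_max = asin(0.8518519) = 58.41 deg

58.41 deg


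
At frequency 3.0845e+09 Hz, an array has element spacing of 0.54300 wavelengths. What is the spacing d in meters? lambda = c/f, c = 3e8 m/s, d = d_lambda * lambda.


lambda = c / f = 3.0000e+08 / 3.0845e+09 = 0.09726050 m
d = 0.54300 * 0.09726050 = 0.05281 m

0.05281 m


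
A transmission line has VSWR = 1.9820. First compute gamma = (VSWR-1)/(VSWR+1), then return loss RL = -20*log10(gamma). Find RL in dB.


gamma = (1.9820 - 1) / (1.9820 + 1) = 0.3293092
RL = -20 * log10(0.3293092) = 9.648 dB

9.648 dB


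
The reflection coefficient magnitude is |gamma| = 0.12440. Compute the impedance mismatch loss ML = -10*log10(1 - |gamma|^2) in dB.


ML = -10 * log10(1 - 0.12440^2) = -10 * log10(0.98452464) = 0.06773 dB

0.06773 dB


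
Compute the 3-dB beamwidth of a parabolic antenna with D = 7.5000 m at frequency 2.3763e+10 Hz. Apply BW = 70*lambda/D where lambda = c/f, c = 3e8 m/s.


lambda = c / f = 3.0000e+08 / 2.3763e+10 = 0.01262467 m
BW = 70 * 0.01262467 / 7.5000 = 0.1178 deg

0.1178 deg


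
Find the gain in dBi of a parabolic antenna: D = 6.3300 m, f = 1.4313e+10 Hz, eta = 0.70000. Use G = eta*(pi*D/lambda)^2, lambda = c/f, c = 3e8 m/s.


lambda = c / f = 3.0000e+08 / 1.4313e+10 = 0.02095997 m
G_linear = 0.70000 * (pi * 6.3300 / 0.02095997)^2 = 630120.9
G_dBi = 10 * log10(630120.9) = 57.99 dBi

57.99 dBi


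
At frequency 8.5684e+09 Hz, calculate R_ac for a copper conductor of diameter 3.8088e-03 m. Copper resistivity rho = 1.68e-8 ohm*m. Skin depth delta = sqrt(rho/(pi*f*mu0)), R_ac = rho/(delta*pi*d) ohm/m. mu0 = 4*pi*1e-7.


delta = sqrt(1.68e-8 / (pi * 8.5684e+09 * 4*pi*1e-7)) = 7.047335e-07 m
R_ac = 1.68e-8 / (7.047335e-07 * pi * 3.8088e-03) = 1.992 ohm/m

1.992 ohm/m


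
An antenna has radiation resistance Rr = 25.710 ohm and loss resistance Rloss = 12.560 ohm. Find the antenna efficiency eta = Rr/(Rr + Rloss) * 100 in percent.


eta = 25.710 / (25.710 + 12.560) * 100 = 67.18%

67.18%


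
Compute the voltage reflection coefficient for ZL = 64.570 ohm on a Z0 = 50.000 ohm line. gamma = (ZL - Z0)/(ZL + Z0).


gamma = (64.570 - 50.000) / (64.570 + 50.000) = 0.1272

0.1272


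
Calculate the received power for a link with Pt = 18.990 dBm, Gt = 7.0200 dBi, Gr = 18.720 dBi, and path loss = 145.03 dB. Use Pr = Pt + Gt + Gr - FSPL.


Pr = 18.990 + 7.0200 + 18.720 - 145.03 = -100.30 dBm

-100.30 dBm


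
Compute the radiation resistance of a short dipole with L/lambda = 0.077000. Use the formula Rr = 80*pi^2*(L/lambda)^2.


Rr = 80 * pi^2 * (0.077000)^2 = 80 * 9.869604 * 5.929000e-03 = 4.681 ohm

4.681 ohm


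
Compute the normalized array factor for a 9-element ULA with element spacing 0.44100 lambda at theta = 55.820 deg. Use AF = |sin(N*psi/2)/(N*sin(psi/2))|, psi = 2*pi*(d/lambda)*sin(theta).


psi = 2*pi*0.44100*sin(55.820 deg) = 2.292288 rad
AF = |sin(9*2.292288/2) / (9*sin(2.292288/2))| = 0.09480

0.09480


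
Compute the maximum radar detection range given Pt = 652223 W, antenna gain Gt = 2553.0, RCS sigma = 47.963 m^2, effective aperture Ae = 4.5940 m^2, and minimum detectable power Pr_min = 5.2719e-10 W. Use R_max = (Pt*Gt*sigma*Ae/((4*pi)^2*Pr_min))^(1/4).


R^4 = 652223*2553.0*47.963*4.5940 / ((4*pi)^2 * 5.2719e-10) = 4.407145e+18
R_max = 4.407145e+18^0.25 = 45818 m

45818 m


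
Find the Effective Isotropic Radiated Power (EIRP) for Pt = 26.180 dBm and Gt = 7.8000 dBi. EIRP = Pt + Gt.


EIRP = Pt + Gt = 26.180 + 7.8000 = 33.98 dBm

33.98 dBm


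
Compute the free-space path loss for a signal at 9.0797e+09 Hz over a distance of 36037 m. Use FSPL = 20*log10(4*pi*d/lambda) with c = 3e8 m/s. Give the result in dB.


lambda = c / f = 3.0000e+08 / 9.0797e+09 = 0.03304074 m
FSPL = 20 * log10(4*pi*36037/0.03304074) = 142.7 dB

142.7 dB


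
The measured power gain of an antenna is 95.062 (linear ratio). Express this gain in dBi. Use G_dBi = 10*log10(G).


G_dBi = 10 * log10(95.062) = 19.78 dBi

19.78 dBi


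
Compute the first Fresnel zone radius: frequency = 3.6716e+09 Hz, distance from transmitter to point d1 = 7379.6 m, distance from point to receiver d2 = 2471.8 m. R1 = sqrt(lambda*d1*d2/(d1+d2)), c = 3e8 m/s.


lambda = c / f = 3.0000e+08 / 3.6716e+09 = 0.08170825 m
R1 = sqrt(0.08170825 * 7379.6 * 2471.8 / (7379.6 + 2471.8)) = 12.30 m

12.30 m


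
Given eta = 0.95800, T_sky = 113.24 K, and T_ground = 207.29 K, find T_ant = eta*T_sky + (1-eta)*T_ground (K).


T_ant = 0.95800 * 113.24 + (1 - 0.95800) * 207.29 = 117.2 K

117.2 K


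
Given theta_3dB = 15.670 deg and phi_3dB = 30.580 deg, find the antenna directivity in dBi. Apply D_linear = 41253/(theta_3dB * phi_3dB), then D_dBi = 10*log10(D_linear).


D_linear = 41253 / (15.670 * 30.580) = 86.08928
D_dBi = 10 * log10(86.08928) = 19.35 dBi

19.35 dBi


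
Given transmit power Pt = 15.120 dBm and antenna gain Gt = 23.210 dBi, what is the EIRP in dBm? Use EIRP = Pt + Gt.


EIRP = Pt + Gt = 15.120 + 23.210 = 38.33 dBm

38.33 dBm


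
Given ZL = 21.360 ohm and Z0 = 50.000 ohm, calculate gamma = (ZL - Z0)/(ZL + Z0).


gamma = (21.360 - 50.000) / (21.360 + 50.000) = -0.4013

-0.4013


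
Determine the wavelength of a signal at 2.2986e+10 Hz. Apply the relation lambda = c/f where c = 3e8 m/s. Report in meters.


lambda = c / f = 3.0000e+08 / 2.2986e+10 = 0.01305 m

0.01305 m


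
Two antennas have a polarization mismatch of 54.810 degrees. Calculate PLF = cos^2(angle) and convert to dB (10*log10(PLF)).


PLF_linear = cos^2(54.810 deg) = 0.3321098
PLF_dB = 10 * log10(0.3321098) = -4.787 dB

-4.787 dB


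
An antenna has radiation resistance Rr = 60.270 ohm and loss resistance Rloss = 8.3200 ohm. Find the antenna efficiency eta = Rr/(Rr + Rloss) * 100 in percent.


eta = 60.270 / (60.270 + 8.3200) * 100 = 87.87%

87.87%


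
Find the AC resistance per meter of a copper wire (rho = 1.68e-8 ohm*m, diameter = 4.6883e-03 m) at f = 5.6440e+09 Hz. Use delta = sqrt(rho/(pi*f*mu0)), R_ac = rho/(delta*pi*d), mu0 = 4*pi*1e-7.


delta = sqrt(1.68e-8 / (pi * 5.6440e+09 * 4*pi*1e-7)) = 8.683229e-07 m
R_ac = 1.68e-8 / (8.683229e-07 * pi * 4.6883e-03) = 1.314 ohm/m

1.314 ohm/m


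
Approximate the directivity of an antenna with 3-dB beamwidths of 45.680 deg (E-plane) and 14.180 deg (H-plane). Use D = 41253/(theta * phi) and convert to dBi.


D_linear = 41253 / (45.680 * 14.180) = 63.68735
D_dBi = 10 * log10(63.68735) = 18.04 dBi

18.04 dBi


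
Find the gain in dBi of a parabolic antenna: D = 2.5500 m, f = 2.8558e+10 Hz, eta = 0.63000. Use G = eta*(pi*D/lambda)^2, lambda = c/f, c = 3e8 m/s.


lambda = c / f = 3.0000e+08 / 2.8558e+10 = 0.01050494 m
G_linear = 0.63000 * (pi * 2.5500 / 0.01050494)^2 = 366381.5
G_dBi = 10 * log10(366381.5) = 55.64 dBi

55.64 dBi


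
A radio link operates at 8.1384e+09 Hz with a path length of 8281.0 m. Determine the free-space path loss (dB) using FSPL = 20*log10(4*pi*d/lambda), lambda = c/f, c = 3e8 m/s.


lambda = c / f = 3.0000e+08 / 8.1384e+09 = 0.03686228 m
FSPL = 20 * log10(4*pi*8281.0/0.03686228) = 129.0 dB

129.0 dB


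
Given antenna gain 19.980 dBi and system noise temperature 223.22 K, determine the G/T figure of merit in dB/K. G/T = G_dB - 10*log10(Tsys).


G/T = 19.980 - 10*log10(223.22) = 19.980 - 23.48733 = -3.507 dB/K

-3.507 dB/K


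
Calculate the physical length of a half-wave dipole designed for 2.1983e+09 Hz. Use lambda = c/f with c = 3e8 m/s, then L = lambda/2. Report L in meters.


lambda = c / f = 3.0000e+08 / 2.1983e+09 = 0.1364691 m
L = lambda / 2 = 0.1364691 / 2 = 0.06823 m

0.06823 m


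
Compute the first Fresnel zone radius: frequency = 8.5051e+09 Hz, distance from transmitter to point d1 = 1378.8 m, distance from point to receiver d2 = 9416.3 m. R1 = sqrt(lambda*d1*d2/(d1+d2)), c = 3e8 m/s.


lambda = c / f = 3.0000e+08 / 8.5051e+09 = 0.03527295 m
R1 = sqrt(0.03527295 * 1378.8 * 9416.3 / (1378.8 + 9416.3)) = 6.513 m

6.513 m


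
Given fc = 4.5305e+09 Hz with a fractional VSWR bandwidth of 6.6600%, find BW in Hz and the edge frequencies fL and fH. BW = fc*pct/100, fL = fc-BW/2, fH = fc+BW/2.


BW = 4.5305e+09 * 6.6600/100 = 3.017313e+08 Hz
fL = 4.5305e+09 - 3.017313e+08/2 = 4.380e+09 Hz
fH = 4.5305e+09 + 3.017313e+08/2 = 4.681e+09 Hz

BW=3.017e+08 Hz, fL=4.380e+09 Hz, fH=4.681e+09 Hz


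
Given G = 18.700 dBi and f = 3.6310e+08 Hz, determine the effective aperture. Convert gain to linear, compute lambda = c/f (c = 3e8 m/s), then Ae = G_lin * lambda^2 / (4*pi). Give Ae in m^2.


lambda = c / f = 3.0000e+08 / 3.6310e+08 = 0.8262187 m
G_linear = 10^(18.700/10) = 74.13102
Ae = G_linear * lambda^2 / (4*pi) = 74.13102 * 0.8262187^2 / (4*pi) = 4.027 m^2

4.027 m^2


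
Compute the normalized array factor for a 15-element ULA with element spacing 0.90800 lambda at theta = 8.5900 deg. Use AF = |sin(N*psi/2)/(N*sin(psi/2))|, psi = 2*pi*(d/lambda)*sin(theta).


psi = 2*pi*0.90800*sin(8.5900 deg) = 0.8521344 rad
AF = |sin(15*0.8521344/2) / (15*sin(0.8521344/2))| = 0.01736

0.01736


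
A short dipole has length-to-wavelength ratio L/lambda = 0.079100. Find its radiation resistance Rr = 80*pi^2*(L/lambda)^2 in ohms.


Rr = 80 * pi^2 * (0.079100)^2 = 80 * 9.869604 * 6.256810e-03 = 4.940 ohm

4.940 ohm


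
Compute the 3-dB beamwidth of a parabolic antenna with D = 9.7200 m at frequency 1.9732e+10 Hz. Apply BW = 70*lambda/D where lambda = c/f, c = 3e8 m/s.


lambda = c / f = 3.0000e+08 / 1.9732e+10 = 0.01520373 m
BW = 70 * 0.01520373 / 9.7200 = 0.1095 deg

0.1095 deg


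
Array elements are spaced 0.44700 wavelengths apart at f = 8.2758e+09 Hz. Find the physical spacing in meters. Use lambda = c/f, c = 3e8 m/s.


lambda = c / f = 3.0000e+08 / 8.2758e+09 = 0.03625027 m
d = 0.44700 * 0.03625027 = 0.01620 m

0.01620 m


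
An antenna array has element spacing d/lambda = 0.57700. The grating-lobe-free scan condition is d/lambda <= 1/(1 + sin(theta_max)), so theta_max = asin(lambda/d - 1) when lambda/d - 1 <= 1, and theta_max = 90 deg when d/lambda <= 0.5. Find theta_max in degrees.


lambda/d - 1 = 1/0.57700 - 1 = 0.7331023
theta_max = asin(0.7331023) = 47.15 deg

47.15 deg


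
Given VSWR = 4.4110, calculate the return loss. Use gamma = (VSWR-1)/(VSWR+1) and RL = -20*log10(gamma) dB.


gamma = (4.4110 - 1) / (4.4110 + 1) = 0.6303826
RL = -20 * log10(0.6303826) = 4.008 dB

4.008 dB


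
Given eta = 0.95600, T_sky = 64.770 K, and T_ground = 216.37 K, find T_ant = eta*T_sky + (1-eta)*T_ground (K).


T_ant = 0.95600 * 64.770 + (1 - 0.95600) * 216.37 = 71.44 K

71.44 K


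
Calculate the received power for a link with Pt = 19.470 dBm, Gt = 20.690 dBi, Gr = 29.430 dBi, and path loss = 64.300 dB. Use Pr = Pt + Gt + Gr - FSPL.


Pr = 19.470 + 20.690 + 29.430 - 64.300 = 5.29 dBm

5.29 dBm


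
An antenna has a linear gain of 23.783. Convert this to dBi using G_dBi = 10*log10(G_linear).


G_dBi = 10 * log10(23.783) = 13.76 dBi

13.76 dBi


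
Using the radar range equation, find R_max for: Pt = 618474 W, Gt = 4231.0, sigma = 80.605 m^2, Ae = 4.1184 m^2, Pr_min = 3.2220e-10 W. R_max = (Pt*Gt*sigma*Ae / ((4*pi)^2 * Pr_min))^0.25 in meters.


R^4 = 618474*4231.0*80.605*4.1184 / ((4*pi)^2 * 3.2220e-10) = 1.707300e+19
R_max = 1.707300e+19^0.25 = 64280 m

64280 m


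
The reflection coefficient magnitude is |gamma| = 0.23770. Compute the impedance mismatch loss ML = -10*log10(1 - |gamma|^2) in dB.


ML = -10 * log10(1 - 0.23770^2) = -10 * log10(0.94349871) = 0.2526 dB

0.2526 dB


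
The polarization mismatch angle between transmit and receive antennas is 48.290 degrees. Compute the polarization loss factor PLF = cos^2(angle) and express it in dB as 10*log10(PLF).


PLF_linear = cos^2(48.290 deg) = 0.4427048
PLF_dB = 10 * log10(0.4427048) = -3.539 dB

-3.539 dB


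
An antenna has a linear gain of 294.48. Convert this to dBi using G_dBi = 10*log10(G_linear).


G_dBi = 10 * log10(294.48) = 24.69 dBi

24.69 dBi


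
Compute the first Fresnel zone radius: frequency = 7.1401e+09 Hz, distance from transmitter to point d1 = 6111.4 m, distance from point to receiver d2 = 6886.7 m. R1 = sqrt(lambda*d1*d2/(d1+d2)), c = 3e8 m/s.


lambda = c / f = 3.0000e+08 / 7.1401e+09 = 0.04201622 m
R1 = sqrt(0.04201622 * 6111.4 * 6886.7 / (6111.4 + 6886.7)) = 11.66 m

11.66 m


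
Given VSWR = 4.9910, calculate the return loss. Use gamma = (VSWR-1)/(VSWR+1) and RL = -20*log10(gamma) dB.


gamma = (4.9910 - 1) / (4.9910 + 1) = 0.6661659
RL = -20 * log10(0.6661659) = 3.528 dB

3.528 dB


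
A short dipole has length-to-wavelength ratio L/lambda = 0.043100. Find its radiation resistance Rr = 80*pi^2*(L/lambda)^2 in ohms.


Rr = 80 * pi^2 * (0.043100)^2 = 80 * 9.869604 * 1.857610e-03 = 1.467 ohm

1.467 ohm


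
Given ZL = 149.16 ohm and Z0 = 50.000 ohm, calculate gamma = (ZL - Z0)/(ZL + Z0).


gamma = (149.16 - 50.000) / (149.16 + 50.000) = 0.4979

0.4979


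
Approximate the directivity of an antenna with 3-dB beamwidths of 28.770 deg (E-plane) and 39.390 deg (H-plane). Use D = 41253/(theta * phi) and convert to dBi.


D_linear = 41253 / (28.770 * 39.390) = 36.40237
D_dBi = 10 * log10(36.40237) = 15.61 dBi

15.61 dBi


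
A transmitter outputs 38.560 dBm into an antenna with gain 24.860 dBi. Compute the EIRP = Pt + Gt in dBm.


EIRP = Pt + Gt = 38.560 + 24.860 = 63.42 dBm

63.42 dBm


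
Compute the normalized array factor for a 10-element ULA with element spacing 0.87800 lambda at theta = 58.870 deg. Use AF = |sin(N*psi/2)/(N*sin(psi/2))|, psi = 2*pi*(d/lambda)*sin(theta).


psi = 2*pi*0.87800*sin(58.870 deg) = 4.722222 rad
AF = |sin(10*4.722222/2) / (10*sin(4.722222/2))| = 0.1420

0.1420


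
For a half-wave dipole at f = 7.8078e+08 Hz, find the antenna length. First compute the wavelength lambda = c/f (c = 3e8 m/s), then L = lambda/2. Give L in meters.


lambda = c / f = 3.0000e+08 / 7.8078e+08 = 0.3842312 m
L = lambda / 2 = 0.3842312 / 2 = 0.1921 m

0.1921 m


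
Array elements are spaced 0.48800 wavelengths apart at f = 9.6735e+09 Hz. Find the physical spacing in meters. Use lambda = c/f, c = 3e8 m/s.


lambda = c / f = 3.0000e+08 / 9.6735e+09 = 0.03101256 m
d = 0.48800 * 0.03101256 = 0.01513 m

0.01513 m


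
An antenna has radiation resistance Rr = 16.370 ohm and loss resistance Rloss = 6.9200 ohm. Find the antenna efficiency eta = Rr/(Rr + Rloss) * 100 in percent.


eta = 16.370 / (16.370 + 6.9200) * 100 = 70.29%

70.29%


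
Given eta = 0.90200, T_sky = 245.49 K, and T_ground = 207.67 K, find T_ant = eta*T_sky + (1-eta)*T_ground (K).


T_ant = 0.90200 * 245.49 + (1 - 0.90200) * 207.67 = 241.8 K

241.8 K


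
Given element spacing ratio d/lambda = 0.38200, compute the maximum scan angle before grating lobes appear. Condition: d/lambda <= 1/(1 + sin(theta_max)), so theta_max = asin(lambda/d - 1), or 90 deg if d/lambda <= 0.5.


lambda/d - 1 = 1/0.38200 - 1 = 1.617801 >= 1
d/lambda <= 0.5, so the array can scan to endfire without grating lobes: theta_max = 90 deg

90 deg


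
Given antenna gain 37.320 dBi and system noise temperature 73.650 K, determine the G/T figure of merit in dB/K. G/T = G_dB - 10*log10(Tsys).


G/T = 37.320 - 10*log10(73.650) = 37.320 - 18.67173 = 18.65 dB/K

18.65 dB/K


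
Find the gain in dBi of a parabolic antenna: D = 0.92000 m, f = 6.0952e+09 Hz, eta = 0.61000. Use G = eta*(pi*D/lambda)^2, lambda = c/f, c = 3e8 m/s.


lambda = c / f = 3.0000e+08 / 6.0952e+09 = 0.04921906 m
G_linear = 0.61000 * (pi * 0.92000 / 0.04921906)^2 = 2103.481
G_dBi = 10 * log10(2103.481) = 33.23 dBi

33.23 dBi


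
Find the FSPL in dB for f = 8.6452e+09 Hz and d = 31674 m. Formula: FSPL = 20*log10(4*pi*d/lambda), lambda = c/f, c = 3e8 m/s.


lambda = c / f = 3.0000e+08 / 8.6452e+09 = 0.03470134 m
FSPL = 20 * log10(4*pi*31674/0.03470134) = 141.2 dB

141.2 dB


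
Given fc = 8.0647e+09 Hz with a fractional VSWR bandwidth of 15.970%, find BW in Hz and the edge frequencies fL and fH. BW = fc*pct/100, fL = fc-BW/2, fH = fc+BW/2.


BW = 8.0647e+09 * 15.970/100 = 1.287933e+09 Hz
fL = 8.0647e+09 - 1.287933e+09/2 = 7.421e+09 Hz
fH = 8.0647e+09 + 1.287933e+09/2 = 8.709e+09 Hz

BW=1.288e+09 Hz, fL=7.421e+09 Hz, fH=8.709e+09 Hz


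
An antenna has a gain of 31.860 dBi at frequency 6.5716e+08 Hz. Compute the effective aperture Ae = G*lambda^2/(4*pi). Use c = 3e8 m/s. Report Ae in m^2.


lambda = c / f = 3.0000e+08 / 6.5716e+08 = 0.4565098 m
G_linear = 10^(31.860/10) = 1534.617
Ae = G_linear * lambda^2 / (4*pi) = 1534.617 * 0.4565098^2 / (4*pi) = 25.45 m^2

25.45 m^2


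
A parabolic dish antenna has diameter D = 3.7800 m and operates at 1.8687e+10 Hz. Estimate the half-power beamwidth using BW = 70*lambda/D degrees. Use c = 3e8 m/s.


lambda = c / f = 3.0000e+08 / 1.8687e+10 = 0.01605394 m
BW = 70 * 0.01605394 / 3.7800 = 0.2973 deg

0.2973 deg


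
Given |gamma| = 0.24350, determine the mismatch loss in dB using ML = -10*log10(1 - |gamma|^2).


ML = -10 * log10(1 - 0.24350^2) = -10 * log10(0.94070775) = 0.2655 dB

0.2655 dB


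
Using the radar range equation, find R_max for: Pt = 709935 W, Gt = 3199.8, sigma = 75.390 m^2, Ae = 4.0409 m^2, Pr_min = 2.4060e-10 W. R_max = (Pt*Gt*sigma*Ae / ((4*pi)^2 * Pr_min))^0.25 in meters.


R^4 = 709935*3199.8*75.390*4.0409 / ((4*pi)^2 * 2.4060e-10) = 1.821453e+19
R_max = 1.821453e+19^0.25 = 65329 m

65329 m


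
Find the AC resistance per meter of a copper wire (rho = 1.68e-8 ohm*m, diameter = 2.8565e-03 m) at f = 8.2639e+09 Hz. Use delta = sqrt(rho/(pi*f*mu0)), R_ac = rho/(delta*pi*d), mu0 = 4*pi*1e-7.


delta = sqrt(1.68e-8 / (pi * 8.2639e+09 * 4*pi*1e-7)) = 7.175997e-07 m
R_ac = 1.68e-8 / (7.175997e-07 * pi * 2.8565e-03) = 2.609 ohm/m

2.609 ohm/m


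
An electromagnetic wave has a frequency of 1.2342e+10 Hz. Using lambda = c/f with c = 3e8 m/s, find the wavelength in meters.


lambda = c / f = 3.0000e+08 / 1.2342e+10 = 0.02431 m

0.02431 m


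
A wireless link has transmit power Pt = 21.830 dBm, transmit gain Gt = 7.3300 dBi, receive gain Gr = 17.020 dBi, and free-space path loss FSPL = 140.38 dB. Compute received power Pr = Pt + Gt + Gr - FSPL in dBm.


Pr = 21.830 + 7.3300 + 17.020 - 140.38 = -94.20 dBm

-94.20 dBm


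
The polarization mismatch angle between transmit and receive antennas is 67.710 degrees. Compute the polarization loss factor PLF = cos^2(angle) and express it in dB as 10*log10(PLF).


PLF_linear = cos^2(67.710 deg) = 0.1438644
PLF_dB = 10 * log10(0.1438644) = -8.420 dB

-8.420 dB


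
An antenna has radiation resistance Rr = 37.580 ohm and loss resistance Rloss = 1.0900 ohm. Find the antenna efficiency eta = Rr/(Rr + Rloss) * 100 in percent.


eta = 37.580 / (37.580 + 1.0900) * 100 = 97.18%

97.18%


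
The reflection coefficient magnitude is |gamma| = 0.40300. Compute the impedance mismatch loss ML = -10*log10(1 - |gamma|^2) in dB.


ML = -10 * log10(1 - 0.40300^2) = -10 * log10(0.837591) = 0.7697 dB

0.7697 dB


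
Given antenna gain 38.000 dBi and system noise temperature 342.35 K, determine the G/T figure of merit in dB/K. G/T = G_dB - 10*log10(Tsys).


G/T = 38.000 - 10*log10(342.35) = 38.000 - 25.34470 = 12.66 dB/K

12.66 dB/K


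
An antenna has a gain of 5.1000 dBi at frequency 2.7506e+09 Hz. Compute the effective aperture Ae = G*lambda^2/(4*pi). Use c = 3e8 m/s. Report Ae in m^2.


lambda = c / f = 3.0000e+08 / 2.7506e+09 = 0.1090671 m
G_linear = 10^(5.1000/10) = 3.235937
Ae = G_linear * lambda^2 / (4*pi) = 3.235937 * 0.1090671^2 / (4*pi) = 3.063e-03 m^2

3.063e-03 m^2


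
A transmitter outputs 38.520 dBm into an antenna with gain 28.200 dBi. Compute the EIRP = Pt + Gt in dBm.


EIRP = Pt + Gt = 38.520 + 28.200 = 66.72 dBm

66.72 dBm


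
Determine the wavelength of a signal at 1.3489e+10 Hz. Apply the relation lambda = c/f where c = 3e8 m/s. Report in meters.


lambda = c / f = 3.0000e+08 / 1.3489e+10 = 0.02224 m

0.02224 m


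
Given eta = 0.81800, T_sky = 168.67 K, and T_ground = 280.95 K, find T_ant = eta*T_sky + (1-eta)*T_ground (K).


T_ant = 0.81800 * 168.67 + (1 - 0.81800) * 280.95 = 189.1 K

189.1 K


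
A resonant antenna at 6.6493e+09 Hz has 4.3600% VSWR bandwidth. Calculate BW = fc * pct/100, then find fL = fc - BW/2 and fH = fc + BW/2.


BW = 6.6493e+09 * 4.3600/100 = 2.899095e+08 Hz
fL = 6.6493e+09 - 2.899095e+08/2 = 6.504e+09 Hz
fH = 6.6493e+09 + 2.899095e+08/2 = 6.794e+09 Hz

BW=2.899e+08 Hz, fL=6.504e+09 Hz, fH=6.794e+09 Hz


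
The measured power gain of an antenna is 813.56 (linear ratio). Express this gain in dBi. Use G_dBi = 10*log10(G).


G_dBi = 10 * log10(813.56) = 29.10 dBi

29.10 dBi


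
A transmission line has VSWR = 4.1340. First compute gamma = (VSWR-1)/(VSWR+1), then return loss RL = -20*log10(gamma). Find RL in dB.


gamma = (4.1340 - 1) / (4.1340 + 1) = 0.6104402
RL = -20 * log10(0.6104402) = 4.287 dB

4.287 dB


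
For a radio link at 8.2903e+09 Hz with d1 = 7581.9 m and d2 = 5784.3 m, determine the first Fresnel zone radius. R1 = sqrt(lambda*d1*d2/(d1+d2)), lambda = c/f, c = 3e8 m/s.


lambda = c / f = 3.0000e+08 / 8.2903e+09 = 0.03618687 m
R1 = sqrt(0.03618687 * 7581.9 * 5784.3 / (7581.9 + 5784.3)) = 10.90 m

10.90 m


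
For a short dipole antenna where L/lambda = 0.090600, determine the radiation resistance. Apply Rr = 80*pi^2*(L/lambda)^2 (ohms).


Rr = 80 * pi^2 * (0.090600)^2 = 80 * 9.869604 * 8.208360e-03 = 6.481 ohm

6.481 ohm


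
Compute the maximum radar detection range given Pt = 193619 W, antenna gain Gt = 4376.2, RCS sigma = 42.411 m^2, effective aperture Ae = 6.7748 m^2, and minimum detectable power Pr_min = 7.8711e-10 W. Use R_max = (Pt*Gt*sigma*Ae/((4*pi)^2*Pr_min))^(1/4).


R^4 = 193619*4376.2*42.411*6.7748 / ((4*pi)^2 * 7.8711e-10) = 1.958687e+18
R_max = 1.958687e+18^0.25 = 37410 m

37410 m


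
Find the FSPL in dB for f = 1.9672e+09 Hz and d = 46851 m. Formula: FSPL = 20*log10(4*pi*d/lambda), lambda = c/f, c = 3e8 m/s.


lambda = c / f = 3.0000e+08 / 1.9672e+09 = 0.1525010 m
FSPL = 20 * log10(4*pi*46851/0.1525010) = 131.7 dB

131.7 dB


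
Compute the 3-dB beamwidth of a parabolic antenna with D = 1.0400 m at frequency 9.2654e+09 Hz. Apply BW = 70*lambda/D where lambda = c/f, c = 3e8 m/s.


lambda = c / f = 3.0000e+08 / 9.2654e+09 = 0.03237853 m
BW = 70 * 0.03237853 / 1.0400 = 2.179 deg

2.179 deg


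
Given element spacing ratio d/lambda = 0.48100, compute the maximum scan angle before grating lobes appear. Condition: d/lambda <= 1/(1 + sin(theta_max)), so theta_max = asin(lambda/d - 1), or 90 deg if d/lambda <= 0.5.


lambda/d - 1 = 1/0.48100 - 1 = 1.079002 >= 1
d/lambda <= 0.5, so the array can scan to endfire without grating lobes: theta_max = 90 deg

90 deg


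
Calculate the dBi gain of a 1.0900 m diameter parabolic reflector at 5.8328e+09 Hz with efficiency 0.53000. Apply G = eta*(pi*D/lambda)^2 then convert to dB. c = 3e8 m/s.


lambda = c / f = 3.0000e+08 / 5.8328e+09 = 0.05143327 m
G_linear = 0.53000 * (pi * 1.0900 / 0.05143327)^2 = 2349.310
G_dBi = 10 * log10(2349.310) = 33.71 dBi

33.71 dBi


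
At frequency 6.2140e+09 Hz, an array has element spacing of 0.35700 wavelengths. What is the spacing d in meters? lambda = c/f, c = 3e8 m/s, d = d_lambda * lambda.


lambda = c / f = 3.0000e+08 / 6.2140e+09 = 0.04827808 m
d = 0.35700 * 0.04827808 = 0.01724 m

0.01724 m


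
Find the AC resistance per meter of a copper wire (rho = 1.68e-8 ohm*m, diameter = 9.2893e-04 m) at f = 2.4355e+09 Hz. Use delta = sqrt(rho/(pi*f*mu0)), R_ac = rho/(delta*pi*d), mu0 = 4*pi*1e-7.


delta = sqrt(1.68e-8 / (pi * 2.4355e+09 * 4*pi*1e-7)) = 1.321846e-06 m
R_ac = 1.68e-8 / (1.321846e-06 * pi * 9.2893e-04) = 4.355 ohm/m

4.355 ohm/m


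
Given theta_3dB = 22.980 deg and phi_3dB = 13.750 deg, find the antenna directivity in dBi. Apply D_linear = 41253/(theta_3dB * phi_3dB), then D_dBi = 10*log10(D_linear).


D_linear = 41253 / (22.980 * 13.750) = 130.5578
D_dBi = 10 * log10(130.5578) = 21.16 dBi

21.16 dBi


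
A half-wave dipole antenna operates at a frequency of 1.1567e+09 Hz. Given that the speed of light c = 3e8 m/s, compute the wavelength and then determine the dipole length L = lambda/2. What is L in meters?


lambda = c / f = 3.0000e+08 / 1.1567e+09 = 0.2593585 m
L = lambda / 2 = 0.2593585 / 2 = 0.1297 m

0.1297 m


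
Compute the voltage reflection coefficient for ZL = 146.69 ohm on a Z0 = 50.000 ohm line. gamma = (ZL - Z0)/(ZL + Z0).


gamma = (146.69 - 50.000) / (146.69 + 50.000) = 0.4916

0.4916


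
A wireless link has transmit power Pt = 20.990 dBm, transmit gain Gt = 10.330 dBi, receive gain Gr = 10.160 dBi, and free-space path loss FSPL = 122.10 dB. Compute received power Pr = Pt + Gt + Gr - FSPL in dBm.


Pr = 20.990 + 10.330 + 10.160 - 122.10 = -80.62 dBm

-80.62 dBm


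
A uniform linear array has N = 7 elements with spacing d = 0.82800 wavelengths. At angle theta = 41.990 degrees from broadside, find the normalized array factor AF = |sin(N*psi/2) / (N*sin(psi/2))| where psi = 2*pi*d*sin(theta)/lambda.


psi = 2*pi*0.82800*sin(41.990 deg) = 3.480462 rad
AF = |sin(7*3.480462/2) / (7*sin(3.480462/2))| = 0.05440

0.05440


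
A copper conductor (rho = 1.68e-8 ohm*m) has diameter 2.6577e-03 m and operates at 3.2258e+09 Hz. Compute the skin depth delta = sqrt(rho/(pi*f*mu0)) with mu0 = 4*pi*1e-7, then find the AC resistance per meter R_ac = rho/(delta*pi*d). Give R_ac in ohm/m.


delta = sqrt(1.68e-8 / (pi * 3.2258e+09 * 4*pi*1e-7)) = 1.148566e-06 m
R_ac = 1.68e-8 / (1.148566e-06 * pi * 2.6577e-03) = 1.752 ohm/m

1.752 ohm/m


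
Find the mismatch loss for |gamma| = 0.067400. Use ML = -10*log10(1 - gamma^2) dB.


ML = -10 * log10(1 - 0.067400^2) = -10 * log10(0.99545724) = 0.01977 dB

0.01977 dB


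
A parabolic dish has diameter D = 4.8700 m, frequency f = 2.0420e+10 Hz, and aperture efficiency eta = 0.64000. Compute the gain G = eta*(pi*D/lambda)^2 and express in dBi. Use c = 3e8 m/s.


lambda = c / f = 3.0000e+08 / 2.0420e+10 = 0.01469148 m
G_linear = 0.64000 * (pi * 4.8700 / 0.01469148)^2 = 694075.2
G_dBi = 10 * log10(694075.2) = 58.41 dBi

58.41 dBi


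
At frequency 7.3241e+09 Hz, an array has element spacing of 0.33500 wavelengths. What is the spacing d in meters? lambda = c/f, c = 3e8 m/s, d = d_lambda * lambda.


lambda = c / f = 3.0000e+08 / 7.3241e+09 = 0.04096066 m
d = 0.33500 * 0.04096066 = 0.01372 m

0.01372 m


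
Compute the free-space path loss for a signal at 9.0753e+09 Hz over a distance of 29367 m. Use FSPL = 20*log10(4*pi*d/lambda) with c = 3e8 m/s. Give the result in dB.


lambda = c / f = 3.0000e+08 / 9.0753e+09 = 0.03305676 m
FSPL = 20 * log10(4*pi*29367/0.03305676) = 141.0 dB

141.0 dB


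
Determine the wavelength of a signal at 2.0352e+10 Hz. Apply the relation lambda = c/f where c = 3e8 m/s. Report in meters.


lambda = c / f = 3.0000e+08 / 2.0352e+10 = 0.01474 m

0.01474 m


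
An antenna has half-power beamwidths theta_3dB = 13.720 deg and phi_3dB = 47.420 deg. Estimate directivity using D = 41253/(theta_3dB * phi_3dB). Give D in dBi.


D_linear = 41253 / (13.720 * 47.420) = 63.40739
D_dBi = 10 * log10(63.40739) = 18.02 dBi

18.02 dBi


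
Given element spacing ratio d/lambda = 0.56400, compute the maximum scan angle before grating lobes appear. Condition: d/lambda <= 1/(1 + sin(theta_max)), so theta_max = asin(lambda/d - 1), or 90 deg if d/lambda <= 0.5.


lambda/d - 1 = 1/0.56400 - 1 = 0.7730496
theta_max = asin(0.7730496) = 50.63 deg

50.63 deg


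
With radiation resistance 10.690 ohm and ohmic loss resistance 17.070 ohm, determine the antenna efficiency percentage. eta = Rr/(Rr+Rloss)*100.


eta = 10.690 / (10.690 + 17.070) * 100 = 38.51%

38.51%


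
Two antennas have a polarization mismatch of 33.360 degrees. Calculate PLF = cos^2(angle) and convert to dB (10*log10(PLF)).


PLF_linear = cos^2(33.360 deg) = 0.6976124
PLF_dB = 10 * log10(0.6976124) = -1.564 dB

-1.564 dB


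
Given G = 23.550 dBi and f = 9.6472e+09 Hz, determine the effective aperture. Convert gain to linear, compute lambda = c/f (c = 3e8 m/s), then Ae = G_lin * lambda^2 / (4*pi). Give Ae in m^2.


lambda = c / f = 3.0000e+08 / 9.6472e+09 = 0.03109711 m
G_linear = 10^(23.550/10) = 226.4644
Ae = G_linear * lambda^2 / (4*pi) = 226.4644 * 0.03109711^2 / (4*pi) = 0.01743 m^2

0.01743 m^2


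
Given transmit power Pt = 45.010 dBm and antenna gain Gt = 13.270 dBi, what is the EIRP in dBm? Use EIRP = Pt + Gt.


EIRP = Pt + Gt = 45.010 + 13.270 = 58.28 dBm

58.28 dBm


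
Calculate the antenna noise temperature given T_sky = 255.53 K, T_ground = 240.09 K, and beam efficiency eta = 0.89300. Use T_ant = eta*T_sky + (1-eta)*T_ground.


T_ant = 0.89300 * 255.53 + (1 - 0.89300) * 240.09 = 253.9 K

253.9 K


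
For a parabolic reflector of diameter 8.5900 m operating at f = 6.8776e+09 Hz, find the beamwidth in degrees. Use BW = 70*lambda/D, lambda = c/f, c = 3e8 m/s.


lambda = c / f = 3.0000e+08 / 6.8776e+09 = 0.04361987 m
BW = 70 * 0.04361987 / 8.5900 = 0.3555 deg

0.3555 deg


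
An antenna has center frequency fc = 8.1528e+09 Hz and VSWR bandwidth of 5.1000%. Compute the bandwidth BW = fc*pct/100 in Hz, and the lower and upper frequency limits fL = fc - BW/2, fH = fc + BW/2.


BW = 8.1528e+09 * 5.1000/100 = 4.157928e+08 Hz
fL = 8.1528e+09 - 4.157928e+08/2 = 7.945e+09 Hz
fH = 8.1528e+09 + 4.157928e+08/2 = 8.361e+09 Hz

BW=4.158e+08 Hz, fL=7.945e+09 Hz, fH=8.361e+09 Hz


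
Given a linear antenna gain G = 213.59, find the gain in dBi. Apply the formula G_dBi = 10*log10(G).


G_dBi = 10 * log10(213.59) = 23.30 dBi

23.30 dBi
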